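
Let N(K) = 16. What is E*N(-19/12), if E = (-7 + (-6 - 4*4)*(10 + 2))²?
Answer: 1175056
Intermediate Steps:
E = 73441 (E = (-7 + (-6 - 16)*12)² = (-7 - 22*12)² = (-7 - 264)² = (-271)² = 73441)
E*N(-19/12) = 73441*16 = 1175056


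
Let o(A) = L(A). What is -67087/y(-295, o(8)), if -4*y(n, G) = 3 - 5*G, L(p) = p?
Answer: -268348/37 ≈ -7252.6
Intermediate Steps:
o(A) = A
y(n, G) = -¾ + 5*G/4 (y(n, G) = -(3 - 5*G)/4 = -¾ + 5*G/4)
-67087/y(-295, o(8)) = -67087/(-¾ + (5/4)*8) = -67087/(-¾ + 10) = -67087/37/4 = -67087*4/37 = -268348/37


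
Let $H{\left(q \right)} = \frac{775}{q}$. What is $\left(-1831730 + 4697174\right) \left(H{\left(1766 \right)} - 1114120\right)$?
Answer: $- \frac{2818930888014690}{883} \approx -3.1924 \cdot 10^{12}$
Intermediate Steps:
$\left(-1831730 + 4697174\right) \left(H{\left(1766 \right)} - 1114120\right) = \left(-1831730 + 4697174\right) \left(\frac{775}{1766} - 1114120\right) = 2865444 \left(775 \cdot \frac{1}{1766} - 1114120\right) = 2865444 \left(\frac{775}{1766} - 1114120\right) = 2865444 \left(- \frac{1967535145}{1766}\right) = - \frac{2818930888014690}{883}$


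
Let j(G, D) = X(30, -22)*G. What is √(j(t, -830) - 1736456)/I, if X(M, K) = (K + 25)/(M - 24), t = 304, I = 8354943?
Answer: 4*I*√108519/8354943 ≈ 0.00015771*I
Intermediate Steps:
X(M, K) = (25 + K)/(-24 + M)
j(G, D) = G/2 (j(G, D) = ((25 - 22)/(-24 + 30))*G = (3/6)*G = ((⅙)*3)*G = G/2)
√(j(t, -830) - 1736456)/I = √((½)*304 - 1736456)/8354943 = √(152 - 1736456)*(1/8354943) = √(-1736304)*(1/8354943) = (4*I*√108519)*(1/8354943) = 4*I*√108519/8354943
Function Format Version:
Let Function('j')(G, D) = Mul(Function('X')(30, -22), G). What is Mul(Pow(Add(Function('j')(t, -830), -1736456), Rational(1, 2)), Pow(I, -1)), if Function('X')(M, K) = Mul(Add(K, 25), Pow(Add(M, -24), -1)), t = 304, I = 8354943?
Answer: Mul(Rational(4, 8354943), I, Pow(108519, Rational(1, 2))) ≈ Mul(0.00015771, I)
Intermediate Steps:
Function('X')(M, K) = Mul(Pow(Add(-24, M), -1), Add(25, K)) (Function('X')(M, K) = Mul(Add(25, K), Pow(Add(-24, M), -1)) = Mul(Pow(Add(-24, M), -1), Add(25, K)))
Function('j')(G, D) = Mul(Rational(1, 2), G) (Function('j')(G, D) = Mul(Mul(Pow(Add(-24, 30), -1), Add(25, -22)), G) = Mul(Mul(Pow(6, -1), 3), G) = Mul(Mul(Rational(1, 6), 3), G) = Mul(Rational(1, 2), G))
Mul(Pow(Add(Function('j')(t, -830), -1736456), Rational(1, 2)), Pow(I, -1)) = Mul(Pow(Add(Mul(Rational(1, 2), 304), -1736456), Rational(1, 2)), Pow(8354943, -1)) = Mul(Pow(Add(152, -1736456), Rational(1, 2)), Rational(1, 8354943)) = Mul(Pow(-1736304, Rational(1, 2)), Rational(1, 8354943)) = Mul(Mul(4, I, Pow(108519, Rational(1, 2))), Rational(1, 8354943)) = Mul(Rational(4, 8354943), I, Pow(108519, Rational(1, 2)))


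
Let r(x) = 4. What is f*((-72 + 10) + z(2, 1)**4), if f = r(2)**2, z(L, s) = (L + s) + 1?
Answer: 3104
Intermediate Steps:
z(L, s) = 1 + L + s
f = 16 (f = 4**2 = 16)
f*((-72 + 10) + z(2, 1)**4) = 16*((-72 + 10) + (1 + 2 + 1)**4) = 16*(-62 + 4**4) = 16*(-62 + 256) = 16*194 = 3104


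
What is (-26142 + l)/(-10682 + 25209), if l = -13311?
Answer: -39453/14527 ≈ -2.7158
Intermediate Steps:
(-26142 + l)/(-10682 + 25209) = (-26142 - 13311)/(-10682 + 25209) = -39453/14527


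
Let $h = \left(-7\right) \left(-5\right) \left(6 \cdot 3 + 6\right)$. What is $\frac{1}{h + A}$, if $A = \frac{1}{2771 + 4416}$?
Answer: $\frac{7187}{6037081} \approx 0.0011905$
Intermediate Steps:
$A = \frac{1}{7187} \approx 0.00013914$
$h = 840$ ($h = 35 \left(18 + 6\right) = 35 \cdot 24 = 840$)
$\frac{1}{h + A} = \frac{1}{840 + \frac{1}{7187}} = \frac{1}{\frac{6037081}{7187}} = \frac{7187}{6037081}$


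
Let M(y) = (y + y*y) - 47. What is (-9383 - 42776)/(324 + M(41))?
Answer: -52159/1999 ≈ -26.093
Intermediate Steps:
M(y) = -47 + y + y² (M(y) = (y + y²) - 47 = -47 + y + y²)
(-9383 - 42776)/(324 + M(41)) = (-9383 - 42776)/(324 + (-47 + 41 + 41²)) = -52159/(324 + (-47 + 41 + 1681)) = -52159/(324 + 1675) = -52159/1999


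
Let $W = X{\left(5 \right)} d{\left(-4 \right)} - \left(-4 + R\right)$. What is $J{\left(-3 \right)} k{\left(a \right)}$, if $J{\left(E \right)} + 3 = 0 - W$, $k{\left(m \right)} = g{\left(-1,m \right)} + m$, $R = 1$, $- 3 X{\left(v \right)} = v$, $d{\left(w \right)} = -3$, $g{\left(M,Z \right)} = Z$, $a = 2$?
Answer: $-44$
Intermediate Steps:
$X{\left(v \right)} = - \frac{v}{3}$
$W = 8$ ($W = \left(- \frac{1}{3}\right) 5 \left(-3\right) + \left(4 - 1\right) = \left(- \frac{5}{3}\right) \left(-3\right) + \left(4 - 1\right) = 5 + 3 = 8$)
$k{\left(m \right)} = 2 m$ ($k{\left(m \right)} = m + m = 2 m$)
$J{\left(E \right)} = -11$ ($J{\left(E \right)} = -3 + \left(0 - 8\right) = -3 - 8 = -11$)
$J{\left(-3 \right)} k{\left(a \right)} = - 11 \cdot 2 \cdot 2 = \left(-11\right) 4 = -44$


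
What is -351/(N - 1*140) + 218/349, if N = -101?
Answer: 175037/84109 ≈ 2.0811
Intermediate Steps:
-351/(N - 1*140) + 218/349 = -351/(-101 - 1*140) + 218/349 = -351/(-101 - 140) + 218*(1/349) = -351/(-241) + 218/349 = -351*(-1/241) + 218/349 = 351/241 + 218/349 = 175037/84109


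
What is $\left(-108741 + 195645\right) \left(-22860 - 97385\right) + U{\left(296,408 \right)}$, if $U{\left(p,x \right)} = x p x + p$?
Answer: $-10400497840$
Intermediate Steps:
$U{\left(p,x \right)} = p + p x^{2}$ ($U{\left(p,x \right)} = p x x + p = p x^{2} + p = p + p x^{2}$)
$\left(-108741 + 195645\right) \left(-22860 - 97385\right) + U{\left(296,408 \right)} = \left(-108741 + 195645\right) \left(-22860 - 97385\right) + 296 \left(1 + 408^{2}\right) = 86904 \left(-120245\right) + 296 \left(1 + 166464\right) = -10449771480 + 296 \cdot 166465 = -10449771480 + 49273640 = -10400497840$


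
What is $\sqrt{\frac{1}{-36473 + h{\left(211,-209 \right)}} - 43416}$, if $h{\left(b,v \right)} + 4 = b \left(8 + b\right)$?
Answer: $\frac{i \sqrt{1028002135263}}{4866} \approx 208.36 i$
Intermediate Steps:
$h{\left(b,v \right)} = -4 + b \left(8 + b\right)$
$\sqrt{\frac{1}{-36473 + h{\left(211,-209 \right)}} - 43416} = \sqrt{\frac{1}{-36473 + \left(-4 + 211^{2} + 8 \cdot 211\right)} - 43416} = \sqrt{\frac{1}{-36473 + \left(-4 + 44521 + 1688\right)} - 43416} = \sqrt{\frac{1}{-36473 + 46205} - 43416} = \sqrt{\frac{1}{9732} - 43416} = \sqrt{- \frac{422524511}{9732}} = \frac{i \sqrt{1028002135263}}{4866}$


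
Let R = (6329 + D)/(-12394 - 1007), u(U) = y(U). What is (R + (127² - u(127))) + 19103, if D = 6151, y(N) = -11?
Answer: 157426321/4467 ≈ 35242.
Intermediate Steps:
u(U) = -11
R = -4160/4467 (R = (6329 + 6151)/(-12394 - 1007) = 12480/(-13401) = 12480*(-1/13401) = -4160/4467 ≈ -0.93127)
(R + (127² - u(127))) + 19103 = (-4160/4467 + (127² - 1*(-11))) + 19103 = (-4160/4467 + (16129 + 11)) + 19103 = (-4160/4467 + 16140) + 19103 = 72093220/4467 + 19103 = 157426321/4467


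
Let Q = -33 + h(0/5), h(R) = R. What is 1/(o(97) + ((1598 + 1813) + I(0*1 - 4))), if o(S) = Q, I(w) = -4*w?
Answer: 1/3394 ≈ 0.00029464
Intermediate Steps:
Q = -33 (Q = -33 + 0/5 = -33 + 0*(⅕) = -33 + 0 = -33)
o(S) = -33
1/(o(97) + ((1598 + 1813) + I(0*1 - 4))) = 1/(-33 + ((1598 + 1813) - 4*(0*1 - 4))) = 1/(-33 + (3411 - 4*(0 - 4))) = 1/(-33 + (3411 - 4*(-4))) = 1/(-33 + (3411 + 16)) = 1/(-33 + 3427) = 1/3394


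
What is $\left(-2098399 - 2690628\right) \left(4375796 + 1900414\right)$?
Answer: $-30056939147670$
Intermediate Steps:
$\left(-2098399 - 2690628\right) \left(4375796 + 1900414\right) = \left(-4789027\right) 6276210 = -30056939147670$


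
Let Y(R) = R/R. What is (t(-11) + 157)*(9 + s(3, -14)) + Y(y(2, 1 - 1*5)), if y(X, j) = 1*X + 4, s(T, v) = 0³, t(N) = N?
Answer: 1315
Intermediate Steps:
s(T, v) = 0
y(X, j) = 4 + X (y(X, j) = X + 4 = 4 + X)
Y(R) = 1
(t(-11) + 157)*(9 + s(3, -14)) + Y(y(2, 1 - 1*5)) = (-11 + 157)*(9 + 0) + 1 = 146*9 + 1 = 1314 + 1 = 1315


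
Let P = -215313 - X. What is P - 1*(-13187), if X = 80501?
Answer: -282627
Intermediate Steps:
P = -295814 (P = -215313 - 1*80501 = -215313 - 80501 = -295814)
P - 1*(-13187) = -295814 - 1*(-13187) = -295814 + 13187 = -282627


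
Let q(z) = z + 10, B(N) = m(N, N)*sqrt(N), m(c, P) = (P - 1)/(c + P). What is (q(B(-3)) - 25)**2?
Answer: 671/3 - 20*I*sqrt(3) ≈ 223.67 - 34.641*I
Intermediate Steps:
m(c, P) = (-1 + P)/(P + c)
B(N) = (-1 + N)/(2*sqrt(N)) (B(N) = ((-1 + N)/(N + N))*sqrt(N) = ((-1 + N)/((2*N)))*sqrt(N) = ((1/(2*N))*(-1 + N))*sqrt(N) = ((-1 + N)/(2*N))*sqrt(N) = (-1 + N)/(2*sqrt(N)))
q(z) = 10 + z
(q(B(-3)) - 25)**2 = ((10 + (-1 - 3)/(2*sqrt(-3))) - 25)**2 = ((10 + (1/2)*(-I*sqrt(3)/3)*(-4)) - 25)**2 = ((10 + 2*I*sqrt(3)/3) - 25)**2 = (-15 + 2*I*sqrt(3)/3)**2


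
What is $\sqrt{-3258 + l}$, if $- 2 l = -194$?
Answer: $i \sqrt{3161} \approx 56.223 i$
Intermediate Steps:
$l = 97$ ($l = \left(- \frac{1}{2}\right) \left(-194\right) = 97$)
$\sqrt{-3258 + l} = \sqrt{-3258 + 97} = \sqrt{-3161} = i \sqrt{3161}$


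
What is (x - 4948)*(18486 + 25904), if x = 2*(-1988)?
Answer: -396136360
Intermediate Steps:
x = -3976
(x - 4948)*(18486 + 25904) = (-3976 - 4948)*(18486 + 25904) = -8924*44390 = -396136360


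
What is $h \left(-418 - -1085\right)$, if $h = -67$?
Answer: $-44689$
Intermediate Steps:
$h \left(-418 - -1085\right) = - 67 \left(-418 - -1085\right) = - 67 \left(-418 + 1085\right) = \left(-67\right) 667 = -44689$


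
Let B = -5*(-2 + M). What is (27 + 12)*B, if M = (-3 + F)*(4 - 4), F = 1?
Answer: 390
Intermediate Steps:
M = 0 (M = (-3 + 1)*(4 - 4) = -2*0 = 0)
B = 10 (B = -5*(-2 + 0) = -5*(-2) = 10)
(27 + 12)*B = (27 + 12)*10 = 39*10 = 390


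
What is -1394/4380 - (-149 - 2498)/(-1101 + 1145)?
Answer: 2883131/48180 ≈ 59.841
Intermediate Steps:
-1394/4380 - (-149 - 2498)/(-1101 + 1145) = -1394*1/4380 - (-2647)/44 = -697/2190 - (-2647)/44 = -697/2190 - 1*(-2647/44) = -697/2190 + 2647/44 = 2883131/48180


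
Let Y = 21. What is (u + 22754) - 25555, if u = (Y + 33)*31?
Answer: -1127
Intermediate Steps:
u = 1674 (u = (21 + 33)*31 = 54*31 = 1674)
(u + 22754) - 25555 = (1674 + 22754) - 25555 = 24428 - 25555 = -1127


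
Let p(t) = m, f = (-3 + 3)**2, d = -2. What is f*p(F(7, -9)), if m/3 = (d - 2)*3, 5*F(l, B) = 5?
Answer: 0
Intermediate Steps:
F(l, B) = 1 (F(l, B) = (1/5)*5 = 1)
f = 0 (f = 0**2 = 0)
m = -36 (m = 3*((-2 - 2)*3) = 3*(-4*3) = 3*(-12) = -36)
p(t) = -36
f*p(F(7, -9)) = 0*(-36) = 0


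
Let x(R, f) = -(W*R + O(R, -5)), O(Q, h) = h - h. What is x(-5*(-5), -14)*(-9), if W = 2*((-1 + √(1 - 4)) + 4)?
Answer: 1350 + 450*I*√3 ≈ 1350.0 + 779.42*I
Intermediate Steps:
O(Q, h) = 0
W = 6 + 2*I*√3 (W = 2*((-1 + √(-3)) + 4) = 2*((-1 + I*√3) + 4) = 2*(3 + I*√3) = 6 + 2*I*√3 ≈ 6.0 + 3.4641*I)
x(R, f) = -R*(6 + 2*I*√3) (x(R, f) = -((6 + 2*I*√3)*R + 0) = -(R*(6 + 2*I*√3) + 0) = -R*(6 + 2*I*√3))
x(-5*(-5), -14)*(-9) = -2*(-5*(-5))*(3 + I*√3)*(-9) = -2*25*(3 + I*√3)*(-9) = (-150 - 50*I*√3)*(-9) = 1350 + 450*I*√3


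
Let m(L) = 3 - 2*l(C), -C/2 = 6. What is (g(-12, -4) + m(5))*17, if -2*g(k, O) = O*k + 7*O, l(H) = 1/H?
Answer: -697/6 ≈ -116.17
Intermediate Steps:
C = -12 (C = -2*6 = -12)
g(k, O) = -7*O/2 - O*k/2 (g(k, O) = -(O*k + 7*O)/2 = -(7*O + O*k)/2 = -7*O/2 - O*k/2)
m(L) = 19/6 (m(L) = 3 - 2/(-12) = 3 - 2*(-1/12) = 3 + ⅙ = 19/6)
(g(-12, -4) + m(5))*17 = (-½*(-4)*(7 - 12) + 19/6)*17 = (-½*(-4)*(-5) + 19/6)*17 = (-10 + 19/6)*17 = -41/6*17 = -697/6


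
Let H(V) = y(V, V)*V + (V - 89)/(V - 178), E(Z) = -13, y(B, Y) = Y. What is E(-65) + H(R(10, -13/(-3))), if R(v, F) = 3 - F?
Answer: -51899/4842 ≈ -10.719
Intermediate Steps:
H(V) = V² + (-89 + V)/(-178 + V) (H(V) = V*V + (V - 89)/(V - 178) = V² + (-89 + V)/(-178 + V))
E(-65) + H(R(10, -13/(-3))) = -13 + (-89 + (3 - (-13)/(-3)) + (3 - (-13)/(-3))³ - 178*(3 - (-13)/(-3))²)/(-178 + (3 - (-13)/(-3))) = -13 + (-89 + (3 - (-13)*(-1)/3) + (3 - (-13)*(-1)/3)³ - 178*(3 - (-13)*(-1)/3)²)/(-178 + (3 - (-13)*(-1)/3)) = -13 + (-89 + (3 - 1*13/3) + (3 - 1*13/3)³ - 178*(3 - 1*13/3)²)/(-178 + (3 - 1*13/3)) = -13 + (-89 + (3 - 13/3) + (3 - 13/3)³ - 178*(3 - 13/3)²)/(-178 + (3 - 13/3)) = -13 + (-89 - 4/3 + (-4/3)³ - 178*(-4/3)²)/(-178 - 4/3) = -13 + (-89 - 4/3 - 64/27 - 178*16/9)/(-538/3) = -13 - 3*(-89 - 4/3 - 64/27 - 2848/9)/538 = -13 - 3/538*(-11047/27) = -13 + 11047/4842 = -51899/4842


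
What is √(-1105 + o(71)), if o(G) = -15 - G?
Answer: I*√1191 ≈ 34.511*I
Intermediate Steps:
√(-1105 + o(71)) = √(-1105 + (-15 - 1*71)) = √(-1105 + (-15 - 71)) = √(-1105 - 86) = √(-1191) = I*√1191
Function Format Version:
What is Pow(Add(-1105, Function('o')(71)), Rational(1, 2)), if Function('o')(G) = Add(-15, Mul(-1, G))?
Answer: Mul(I, Pow(1191, Rational(1, 2))) ≈ Mul(34.511, I)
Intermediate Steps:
Pow(Add(-1105, Function('o')(71)), Rational(1, 2)) = Pow(Add(-1105, Add(-15, Mul(-1, 71))), Rational(1, 2)) = Pow(Add(-1105, Add(-15, -71)), Rational(1, 2)) = Pow(Add(-1105, -86), Rational(1, 2)) = Pow(-1191, Rational(1, 2)) = Mul(I, Pow(1191, Rational(1, 2)))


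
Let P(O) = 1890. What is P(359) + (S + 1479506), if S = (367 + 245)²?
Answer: 1855940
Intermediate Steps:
S = 374544 (S = 612² = 374544)
P(359) + (S + 1479506) = 1890 + (374544 + 1479506) = 1890 + 1854050 = 1855940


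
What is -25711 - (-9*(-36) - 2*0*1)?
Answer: -26035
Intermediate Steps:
-25711 - (-9*(-36) - 2*0*1) = -25711 - (324 + 0*1) = -25711 - (324 + 0) = -25711 - 1*324 = -25711 - 324 = -26035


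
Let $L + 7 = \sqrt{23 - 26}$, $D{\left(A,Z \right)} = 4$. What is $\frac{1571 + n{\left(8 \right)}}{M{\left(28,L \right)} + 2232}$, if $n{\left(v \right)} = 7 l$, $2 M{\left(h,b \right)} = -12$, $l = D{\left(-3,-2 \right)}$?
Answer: $\frac{533}{742} \approx 0.71833$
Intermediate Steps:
$L = -7 + i \sqrt{3}$ ($L = -7 + \sqrt{23 - 26} = -7 + \sqrt{-3} = -7 + i \sqrt{3} \approx -7.0 + 1.732 i$)
$l = 4$
$M{\left(h,b \right)} = -6$ ($M{\left(h,b \right)} = \frac{1}{2} \left(-12\right) = -6$)
$n{\left(v \right)} = 28$ ($n{\left(v \right)} = 7 \cdot 4 = 28$)
$\frac{1571 + n{\left(8 \right)}}{M{\left(28,L \right)} + 2232} = \frac{1571 + 28}{-6 + 2232} = \frac{1599}{2226} = 1599 \cdot \frac{1}{2226} = \frac{533}{742}$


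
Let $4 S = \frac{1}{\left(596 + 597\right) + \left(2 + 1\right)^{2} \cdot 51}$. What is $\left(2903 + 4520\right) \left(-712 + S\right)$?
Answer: $- \frac{34924435585}{6608} \approx -5.2852 \cdot 10^{6}$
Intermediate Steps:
$S = \frac{1}{6608}$ ($S = \frac{1}{4 \left(\left(596 + 597\right) + \left(2 + 1\right)^{2} \cdot 51\right)} = \frac{1}{4 \left(1193 + 3^{2} \cdot 51\right)} = \frac{1}{4 \left(1193 + 9 \cdot 51\right)} = \frac{1}{4 \left(1193 + 459\right)} = \frac{1}{4 \cdot 1652} = \frac{1}{4} \cdot \frac{1}{1652} = \frac{1}{6608} \approx 0.00015133$)
$\left(2903 + 4520\right) \left(-712 + S\right) = \left(2903 + 4520\right) \left(-712 + \frac{1}{6608}\right) = 7423 \left(- \frac{4704895}{6608}\right) = - \frac{34924435585}{6608}$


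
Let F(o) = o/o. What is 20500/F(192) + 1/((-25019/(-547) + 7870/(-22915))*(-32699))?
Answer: 76284233789613599/3721182136201 ≈ 20500.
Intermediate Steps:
F(o) = 1
20500/F(192) + 1/((-25019/(-547) + 7870/(-22915))*(-32699)) = 20500/1 + 1/((-25019/(-547) + 7870/(-22915))*(-32699)) = 20500*1 - 1/32699/(-25019*(-1/547) + 7870*(-1/22915)) = 20500 - 1/32699/(25019/547 - 1574/4583) = 20500 - 1/32699/(113801099/2506901) = 20500 + (2506901/113801099)*(-1/32699) = 20500 - 2506901/3721182136201 = 76284233789613599/3721182136201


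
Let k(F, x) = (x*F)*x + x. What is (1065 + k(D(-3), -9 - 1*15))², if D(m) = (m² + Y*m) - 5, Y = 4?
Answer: 12723489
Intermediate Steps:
D(m) = -5 + m² + 4*m (D(m) = (m² + 4*m) - 5 = -5 + m² + 4*m)
k(F, x) = x + F*x² (k(F, x) = (F*x)*x + x = F*x² + x = x + F*x²)
(1065 + k(D(-3), -9 - 1*15))² = (1065 + (-9 - 1*15)*(1 + (-5 + (-3)² + 4*(-3))*(-9 - 1*15)))² = (1065 + (-9 - 15)*(1 + (-5 + 9 - 12)*(-9 - 15)))² = (1065 - 24*(1 - 8*(-24)))² = (1065 - 24*(1 + 192))² = (1065 - 24*193)² = (1065 - 4632)² = (-3567)² = 12723489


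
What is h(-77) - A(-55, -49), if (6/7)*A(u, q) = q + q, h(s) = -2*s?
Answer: 805/3 ≈ 268.33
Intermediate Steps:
A(u, q) = 7*q/3 (A(u, q) = 7*(q + q)/6 = 7*(2*q)/6 = 7*q/3)
h(-77) - A(-55, -49) = -2*(-77) - 7*(-49)/3 = 154 - 1*(-343/3) = 154 + 343/3 = 805/3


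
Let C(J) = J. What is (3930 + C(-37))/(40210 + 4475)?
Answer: 3893/44685 ≈ 0.087121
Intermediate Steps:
(3930 + C(-37))/(40210 + 4475) = (3930 - 37)/(40210 + 4475) = 3893/44685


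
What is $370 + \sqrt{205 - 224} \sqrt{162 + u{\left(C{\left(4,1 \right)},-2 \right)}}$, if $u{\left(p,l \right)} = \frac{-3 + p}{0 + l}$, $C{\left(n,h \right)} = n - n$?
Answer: $370 + \frac{i \sqrt{12426}}{2} \approx 370.0 + 55.736 i$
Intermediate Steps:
$C{\left(n,h \right)} = 0$
$u{\left(p,l \right)} = \frac{-3 + p}{l}$
$370 + \sqrt{205 - 224} \sqrt{162 + u{\left(C{\left(4,1 \right)},-2 \right)}} = 370 + \sqrt{205 - 224} \sqrt{162 + \frac{-3 + 0}{-2}} = 370 + \sqrt{-19} \sqrt{162 - - \frac{3}{2}} = 370 + i \sqrt{19} \sqrt{162 + \frac{3}{2}} = 370 + i \sqrt{19} \sqrt{\frac{327}{2}} = 370 + i \sqrt{19} \frac{\sqrt{654}}{2} = 370 + \frac{i \sqrt{12426}}{2}$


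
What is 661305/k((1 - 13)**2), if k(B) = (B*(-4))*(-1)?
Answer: 220435/192 ≈ 1148.1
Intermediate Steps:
k(B) = 4*B (k(B) = -4*B*(-1) = 4*B)
661305/k((1 - 13)**2) = 661305/((4*(1 - 13)**2)) = 661305/((4*(-12)**2)) = 661305/((4*144)) = 661305/576 = 661305*(1/576) = 220435/192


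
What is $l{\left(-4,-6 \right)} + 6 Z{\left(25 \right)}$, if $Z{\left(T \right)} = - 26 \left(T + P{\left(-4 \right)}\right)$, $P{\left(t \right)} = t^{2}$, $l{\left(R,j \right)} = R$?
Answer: $-6400$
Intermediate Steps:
$Z{\left(T \right)} = -416 - 26 T$ ($Z{\left(T \right)} = - 26 \left(T + \left(-4\right)^{2}\right) = - 26 \left(T + 16\right) = - 26 \left(16 + T\right) = -416 - 26 T$)
$l{\left(-4,-6 \right)} + 6 Z{\left(25 \right)} = -4 + 6 \left(-416 - 650\right) = -4 + 6 \left(-1066\right) = -4 - 6396 = -6400$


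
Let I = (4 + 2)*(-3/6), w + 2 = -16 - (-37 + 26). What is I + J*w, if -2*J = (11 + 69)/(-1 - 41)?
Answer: -29/3 ≈ -9.6667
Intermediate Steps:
w = -7 (w = -2 + (-16 - (-37 + 26)) = -2 + (-16 - 1*(-11)) = -2 + (-16 + 11) = -2 - 5 = -7)
J = 20/21 (J = -(11 + 69)/(2*(-1 - 41)) = -40/(-42) = -40*(-1)/42 = -½*(-40/21) = 20/21 ≈ 0.95238)
I = -3 (I = 6*(-3*⅙) = 6*(-½) = -3)
I + J*w = -3 + (20/21)*(-7) = -3 - 20/3 = -29/3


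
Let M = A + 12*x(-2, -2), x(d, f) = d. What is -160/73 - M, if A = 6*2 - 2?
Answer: 862/73 ≈ 11.808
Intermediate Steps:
A = 10 (A = 12 - 2 = 10)
M = -14 (M = 10 + 12*(-2) = 10 - 24 = -14)
-160/73 - M = -160/73 - 1*(-14) = -160*1/73 + 14 = -160/73 + 14 = 862/73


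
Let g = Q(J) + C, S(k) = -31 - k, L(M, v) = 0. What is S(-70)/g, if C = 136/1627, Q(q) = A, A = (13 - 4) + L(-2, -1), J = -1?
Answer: 63453/14779 ≈ 4.2935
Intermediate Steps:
A = 9 (A = (13 - 4) + 0 = 9 + 0 = 9)
Q(q) = 9
C = 136/1627 (C = 136*(1/1627) = 136/1627 ≈ 0.083589)
g = 14779/1627 (g = 9 + 136/1627 = 14779/1627 ≈ 9.0836)
S(-70)/g = (-31 - 1*(-70))/(14779/1627) = (-31 + 70)*(1627/14779) = 39*(1627/14779) = 63453/14779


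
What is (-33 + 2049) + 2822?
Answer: 4838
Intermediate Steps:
(-33 + 2049) + 2822 = 2016 + 2822 = 4838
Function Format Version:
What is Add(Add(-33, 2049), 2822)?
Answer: 4838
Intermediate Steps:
Add(Add(-33, 2049), 2822) = Add(2016, 2822) = 4838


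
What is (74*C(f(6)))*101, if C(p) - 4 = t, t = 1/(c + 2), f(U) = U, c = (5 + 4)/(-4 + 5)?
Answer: 336330/11 ≈ 30575.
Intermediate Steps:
c = 9 (c = 9/1 = 9*1 = 9)
t = 1/11 (t = 1/(9 + 2) = 1/11 ≈ 0.090909)
C(p) = 45/11 (C(p) = 4 + 1/11 = 45/11)
(74*C(f(6)))*101 = (74*(45/11))*101 = (3330/11)*101 = 336330/11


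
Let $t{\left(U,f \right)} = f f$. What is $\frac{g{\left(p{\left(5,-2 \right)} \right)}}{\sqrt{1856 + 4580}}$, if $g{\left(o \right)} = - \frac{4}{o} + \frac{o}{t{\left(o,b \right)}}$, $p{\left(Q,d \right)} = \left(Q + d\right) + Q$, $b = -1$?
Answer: $\frac{15 \sqrt{1609}}{6436} \approx 0.093487$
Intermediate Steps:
$t{\left(U,f \right)} = f^{2}$
$p{\left(Q,d \right)} = d + 2 Q$
$g{\left(o \right)} = o - \frac{4}{o}$ ($g{\left(o \right)} = - \frac{4}{o} + \frac{o}{\left(-1\right)^{2}} = - \frac{4}{o} + \frac{o}{1} = - \frac{4}{o} + o 1 = - \frac{4}{o} + o = o - \frac{4}{o}$)
$\frac{g{\left(p{\left(5,-2 \right)} \right)}}{\sqrt{1856 + 4580}} = \frac{\left(-2 + 2 \cdot 5\right) - \frac{4}{-2 + 2 \cdot 5}}{\sqrt{1856 + 4580}} = \frac{\left(-2 + 10\right) - \frac{4}{-2 + 10}}{\sqrt{6436}} = \frac{8 - \frac{4}{8}}{2 \sqrt{1609}} = \left(8 - \frac{1}{2}\right) \frac{\sqrt{1609}}{3218} = \frac{15 \frac{\sqrt{1609}}{3218}}{2} = \frac{15 \sqrt{1609}}{6436}$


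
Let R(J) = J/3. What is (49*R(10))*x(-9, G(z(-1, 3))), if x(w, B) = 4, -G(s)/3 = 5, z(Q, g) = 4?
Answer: 1960/3 ≈ 653.33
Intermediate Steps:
G(s) = -15 (G(s) = -3*5 = -15)
R(J) = J/3 (R(J) = J*(⅓) = J/3)
(49*R(10))*x(-9, G(z(-1, 3))) = (49*((⅓)*10))*4 = (49*(10/3))*4 = (490/3)*4 = 1960/3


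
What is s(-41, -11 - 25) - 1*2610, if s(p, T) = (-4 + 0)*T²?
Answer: -7794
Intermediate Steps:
s(p, T) = -4*T²
s(-41, -11 - 25) - 1*2610 = -4*(-11 - 25)² - 1*2610 = -4*(-36)² - 2610 = -4*1296 - 2610 = -5184 - 2610 = -7794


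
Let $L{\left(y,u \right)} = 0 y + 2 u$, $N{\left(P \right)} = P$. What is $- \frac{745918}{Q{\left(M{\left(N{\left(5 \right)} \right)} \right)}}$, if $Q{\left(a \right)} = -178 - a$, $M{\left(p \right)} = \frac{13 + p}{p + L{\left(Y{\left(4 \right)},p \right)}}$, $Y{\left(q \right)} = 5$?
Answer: $\frac{1864795}{448} \approx 4162.5$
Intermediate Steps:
$L{\left(y,u \right)} = 2 u$ ($L{\left(y,u \right)} = 0 + 2 u = 2 u$)
$M{\left(p \right)} = \frac{13 + p}{3 p}$ ($M{\left(p \right)} = \frac{13 + p}{p + 2 p} = \frac{13 + p}{3 p}$)
$- \frac{745918}{Q{\left(M{\left(N{\left(5 \right)} \right)} \right)}} = - \frac{745918}{-178 - \frac{13 + 5}{3 \cdot 5}} = - \frac{745918}{-178 - \frac{1}{3} \cdot \frac{1}{5} \cdot 18} = - \frac{745918}{-178 - \frac{6}{5}} = - \frac{745918}{- \frac{896}{5}} = \left(-745918\right) \left(- \frac{5}{896}\right) = \frac{1864795}{448}$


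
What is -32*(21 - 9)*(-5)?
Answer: 1920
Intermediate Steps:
-32*(21 - 9)*(-5) = -32*12*(-5) = -384*(-5) = 1920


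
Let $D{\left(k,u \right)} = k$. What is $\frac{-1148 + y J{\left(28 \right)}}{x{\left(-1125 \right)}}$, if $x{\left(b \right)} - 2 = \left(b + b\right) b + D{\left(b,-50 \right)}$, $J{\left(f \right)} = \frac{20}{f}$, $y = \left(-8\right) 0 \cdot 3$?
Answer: $- \frac{1148}{2530127} \approx -0.00045373$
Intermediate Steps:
$y = 0$ ($y = 0 \cdot 3 = 0$)
$x{\left(b \right)} = 2 + b + 2 b^{2}$ ($x{\left(b \right)} = 2 + \left(\left(b + b\right) b + b\right) = 2 + \left(2 b b + b\right) = 2 + \left(2 b^{2} + b\right) = 2 + \left(b + 2 b^{2}\right) = 2 + b + 2 b^{2}$)
$\frac{-1148 + y J{\left(28 \right)}}{x{\left(-1125 \right)}} = \frac{-1148 + 0 \cdot \frac{20}{28}}{2 - 1125 + 2 \left(-1125\right)^{2}} = \frac{-1148 + 0 \cdot 20 \cdot \frac{1}{28}}{2 - 1125 + 2 \cdot 1265625} = \frac{-1148 + 0 \cdot \frac{5}{7}}{2 - 1125 + 2531250} = \frac{-1148 + 0}{2530127} = \left(-1148\right) \frac{1}{2530127} = - \frac{1148}{2530127}$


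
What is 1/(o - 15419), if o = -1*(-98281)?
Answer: 1/82862 ≈ 1.2068e-5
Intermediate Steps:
o = 98281
1/(o - 15419) = 1/(98281 - 15419) = 1/82862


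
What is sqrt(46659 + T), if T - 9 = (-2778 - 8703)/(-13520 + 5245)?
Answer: 3*sqrt(14203179879)/1655 ≈ 216.03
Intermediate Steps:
T = 85956/8275 (T = 9 + (-2778 - 8703)/(-13520 + 5245) = 9 - 11481/(-8275) = 9 - 11481*(-1/8275) = 9 + 11481/8275 = 85956/8275 ≈ 10.387)
sqrt(46659 + T) = sqrt(46659 + 85956/8275) = sqrt(386189181/8275) = 3*sqrt(14203179879)/1655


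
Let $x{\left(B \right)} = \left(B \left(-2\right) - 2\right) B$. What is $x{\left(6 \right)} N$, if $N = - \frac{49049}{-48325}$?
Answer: $- \frac{4120116}{48325} \approx -85.258$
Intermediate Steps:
$x{\left(B \right)} = B \left(-2 - 2 B\right)$ ($x{\left(B \right)} = \left(- 2 B - 2\right) B = \left(-2 - 2 B\right) B = B \left(-2 - 2 B\right)$)
$N = \frac{49049}{48325}$ ($N = \left(-49049\right) \left(- \frac{1}{48325}\right) = \frac{49049}{48325} \approx 1.015$)
$x{\left(6 \right)} N = \left(-2\right) 6 \left(1 + 6\right) \frac{49049}{48325} = \left(-2\right) 6 \cdot 7 \cdot \frac{49049}{48325} = \left(-84\right) \frac{49049}{48325} = - \frac{4120116}{48325}$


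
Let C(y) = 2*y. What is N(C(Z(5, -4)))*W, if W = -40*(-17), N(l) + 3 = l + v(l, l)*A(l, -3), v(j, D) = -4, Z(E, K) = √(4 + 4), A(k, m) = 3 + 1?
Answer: -12920 + 2720*√2 ≈ -9073.3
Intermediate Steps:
A(k, m) = 4
Z(E, K) = 2*√2 (Z(E, K) = √8 = 2*√2)
N(l) = -19 + l (N(l) = -3 + (l - 4*4) = -3 + (l - 16) = -3 + (-16 + l) = -19 + l)
W = 680
N(C(Z(5, -4)))*W = (-19 + 2*(2*√2))*680 = (-19 + 4*√2)*680 = -12920 + 2720*√2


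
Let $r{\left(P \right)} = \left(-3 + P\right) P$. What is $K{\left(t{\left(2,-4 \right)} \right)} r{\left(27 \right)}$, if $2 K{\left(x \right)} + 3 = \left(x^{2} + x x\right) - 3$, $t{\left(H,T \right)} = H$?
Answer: $648$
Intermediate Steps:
$r{\left(P \right)} = P \left(-3 + P\right)$
$K{\left(x \right)} = -3 + x^{2}$ ($K{\left(x \right)} = - \frac{3}{2} + \frac{\left(x^{2} + x x\right) - 3}{2} = - \frac{3}{2} + \frac{\left(x^{2} + x^{2}\right) - 3}{2} = - \frac{3}{2} + \frac{2 x^{2} - 3}{2} = - \frac{3}{2} + \frac{-3 + 2 x^{2}}{2} = - \frac{3}{2} + \left(- \frac{3}{2} + x^{2}\right) = -3 + x^{2}$)
$K{\left(t{\left(2,-4 \right)} \right)} r{\left(27 \right)} = \left(-3 + 2^{2}\right) 27 \left(-3 + 27\right) = \left(-3 + 4\right) 27 \cdot 24 = 1 \cdot 648 = 648$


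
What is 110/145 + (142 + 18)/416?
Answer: 431/377 ≈ 1.1432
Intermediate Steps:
110/145 + (142 + 18)/416 = 110*(1/145) + 160*(1/416) = 22/29 + 5/13 = 431/377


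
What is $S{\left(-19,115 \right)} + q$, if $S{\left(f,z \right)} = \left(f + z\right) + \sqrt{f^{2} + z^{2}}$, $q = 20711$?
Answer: $20807 + \sqrt{13586} \approx 20924.0$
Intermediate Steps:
$S{\left(f,z \right)} = f + z + \sqrt{f^{2} + z^{2}}$
$S{\left(-19,115 \right)} + q = \left(-19 + 115 + \sqrt{\left(-19\right)^{2} + 115^{2}}\right) + 20711 = \left(-19 + 115 + \sqrt{361 + 13225}\right) + 20711 = \left(-19 + 115 + \sqrt{13586}\right) + 20711 = \left(96 + \sqrt{13586}\right) + 20711 = 20807 + \sqrt{13586}$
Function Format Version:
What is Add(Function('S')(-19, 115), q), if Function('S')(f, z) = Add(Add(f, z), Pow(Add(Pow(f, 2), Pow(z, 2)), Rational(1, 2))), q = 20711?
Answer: Add(20807, Pow(13586, Rational(1, 2))) ≈ 20924.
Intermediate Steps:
Function('S')(f, z) = Add(f, z, Pow(Add(Pow(f, 2), Pow(z, 2)), Rational(1, 2)))
Add(Function('S')(-19, 115), q) = Add(Add(-19, 115, Pow(Add(Pow(-19, 2), Pow(115, 2)), Rational(1, 2))), 20711) = Add(Add(-19, 115, Pow(Add(361, 13225), Rational(1, 2))), 20711) = Add(Add(-19, 115, Pow(13586, Rational(1, 2))), 20711) = Add(Add(96, Pow(13586, Rational(1, 2))), 20711) = Add(20807, Pow(13586, Rational(1, 2)))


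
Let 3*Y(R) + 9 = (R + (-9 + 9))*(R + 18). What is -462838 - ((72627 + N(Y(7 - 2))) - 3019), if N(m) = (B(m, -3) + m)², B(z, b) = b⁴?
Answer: -4913815/9 ≈ -5.4598e+5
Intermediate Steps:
Y(R) = -3 + R*(18 + R)/3 (Y(R) = -3 + ((R + (-9 + 9))*(R + 18))/3 = -3 + ((R + 0)*(18 + R))/3 = -3 + (R*(18 + R))/3 = -3 + R*(18 + R)/3)
N(m) = (81 + m)² (N(m) = ((-3)⁴ + m)² = (81 + m)²)
-462838 - ((72627 + N(Y(7 - 2))) - 3019) = -462838 - ((72627 + (81 + (-3 + 6*(7 - 2) + (7 - 2)²/3))²) - 3019) = -462838 - ((72627 + (81 + (-3 + 6*5 + (⅓)*5²))²) - 3019) = -462838 - ((72627 + (81 + (-3 + 30 + (⅓)*25))²) - 3019) = -462838 - ((72627 + (81 + (-3 + 30 + 25/3))²) - 3019) = -462838 - ((72627 + (81 + 106/3)²) - 3019) = -462838 - ((72627 + (349/3)²) - 3019) = -462838 - ((72627 + 121801/9) - 3019) = -462838 - (775444/9 - 3019) = -462838 - 1*748273/9 = -462838 - 748273/9 = -4913815/9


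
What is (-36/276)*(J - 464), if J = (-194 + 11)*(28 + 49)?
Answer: 43665/23 ≈ 1898.5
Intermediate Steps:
J = -14091 (J = -183*77 = -14091)
(-36/276)*(J - 464) = (-36/276)*(-14091 - 464) = -36*1/276*(-14555) = -3/23*(-14555) = 43665/23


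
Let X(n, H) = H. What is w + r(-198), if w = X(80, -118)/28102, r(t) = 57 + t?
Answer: -1981250/14051 ≈ -141.00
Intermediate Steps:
w = -59/14051 (w = -118/28102 = -118*1/28102 = -59/14051 ≈ -0.0041990)
w + r(-198) = -59/14051 + (57 - 198) = -59/14051 - 141 = -1981250/14051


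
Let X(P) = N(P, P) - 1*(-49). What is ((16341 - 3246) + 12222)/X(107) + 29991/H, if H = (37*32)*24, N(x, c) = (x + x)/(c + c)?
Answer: 120151237/236800 ≈ 507.40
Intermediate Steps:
N(x, c) = x/c (N(x, c) = (2*x)/((2*c)) = (2*x)*(1/(2*c)) = x/c)
X(P) = 50 (X(P) = P/P - 1*(-49) = 1 + 49 = 50)
H = 28416 (H = 1184*24 = 28416)
((16341 - 3246) + 12222)/X(107) + 29991/H = ((16341 - 3246) + 12222)/50 + 29991/28416 = (13095 + 12222)*(1/50) + 29991*(1/28416) = 25317*(1/50) + 9997/9472 = 25317/50 + 9997/9472 = 120151237/236800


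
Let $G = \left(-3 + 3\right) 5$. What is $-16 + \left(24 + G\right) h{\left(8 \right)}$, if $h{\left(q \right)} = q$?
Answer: $176$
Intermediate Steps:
$G = 0$ ($G = 0 \cdot 5 = 0$)
$-16 + \left(24 + G\right) h{\left(8 \right)} = -16 + \left(24 + 0\right) 8 = -16 + 24 \cdot 8 = -16 + 192 = 176$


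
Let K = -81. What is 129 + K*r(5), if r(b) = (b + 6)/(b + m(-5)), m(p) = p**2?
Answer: 993/10 ≈ 99.300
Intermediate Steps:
r(b) = (6 + b)/(25 + b) (r(b) = (b + 6)/(b + (-5)**2) = (6 + b)/(b + 25) = (6 + b)/(25 + b))
129 + K*r(5) = 129 - 81*(6 + 5)/(25 + 5) = 129 - 81*11/30 = 129 - 297/10 = 993/10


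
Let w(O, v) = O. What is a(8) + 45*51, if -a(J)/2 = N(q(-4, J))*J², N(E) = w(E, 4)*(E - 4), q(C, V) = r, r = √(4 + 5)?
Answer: 2679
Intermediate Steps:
r = 3 (r = √9 = 3)
q(C, V) = 3
N(E) = E*(-4 + E) (N(E) = E*(E - 4) = E*(-4 + E))
a(J) = 6*J² (a(J) = -2*3*(-4 + 3)*J² = -2*3*(-1)*J² = -(-6)*J² = 6*J²)
a(8) + 45*51 = 6*8² + 45*51 = 6*64 + 2295 = 384 + 2295 = 2679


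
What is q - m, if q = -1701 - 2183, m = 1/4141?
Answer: -16083645/4141 ≈ -3884.0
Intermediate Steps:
m = 1/4141 ≈ 0.00024149
q = -3884
q - m = -3884 - 1*1/4141 = -3884 - 1/4141 = -16083645/4141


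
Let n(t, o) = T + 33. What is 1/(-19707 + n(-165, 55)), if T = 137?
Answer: -1/19537 ≈ -5.1185e-5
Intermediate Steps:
n(t, o) = 170 (n(t, o) = 137 + 33 = 170)
1/(-19707 + n(-165, 55)) = 1/(-19707 + 170) = 1/(-19537) = -1/19537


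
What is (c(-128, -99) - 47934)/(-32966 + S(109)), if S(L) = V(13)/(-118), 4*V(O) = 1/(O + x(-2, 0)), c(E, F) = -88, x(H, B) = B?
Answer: 294662992/202279377 ≈ 1.4567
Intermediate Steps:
V(O) = 1/(4*O) (V(O) = 1/(4*(O + 0)) = 1/(4*O))
S(L) = -1/6136 (S(L) = ((¼)/13)/(-118) = ((¼)*(1/13))*(-1/118) = (1/52)*(-1/118) = -1/6136)
(c(-128, -99) - 47934)/(-32966 + S(109)) = (-88 - 47934)/(-32966 - 1/6136) = -48022/(-202279377/6136) = -48022*(-6136/202279377) = 294662992/202279377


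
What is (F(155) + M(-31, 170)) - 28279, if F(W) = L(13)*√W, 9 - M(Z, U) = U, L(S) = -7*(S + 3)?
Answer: -28440 - 112*√155 ≈ -29834.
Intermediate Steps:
L(S) = -21 - 7*S (L(S) = -7*(3 + S) = -21 - 7*S)
M(Z, U) = 9 - U
F(W) = -112*√W (F(W) = (-21 - 7*13)*√W = (-21 - 91)*√W = -112*√W)
(F(155) + M(-31, 170)) - 28279 = (-112*√155 + (9 - 1*170)) - 28279 = (-112*√155 + (9 - 170)) - 28279 = (-112*√155 - 161) - 28279 = (-161 - 112*√155) - 28279 = -28440 - 112*√155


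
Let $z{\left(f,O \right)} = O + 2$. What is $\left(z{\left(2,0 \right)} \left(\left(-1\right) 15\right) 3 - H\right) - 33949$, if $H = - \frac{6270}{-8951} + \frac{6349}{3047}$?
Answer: $- \frac{928445306772}{27273697} \approx -34042.0$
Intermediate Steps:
$z{\left(f,O \right)} = 2 + O$
$H = \frac{75934589}{27273697}$ ($H = \left(-6270\right) \left(- \frac{1}{8951}\right) + 6349 \cdot \frac{1}{3047} = \frac{6270}{8951} + \frac{6349}{3047} = \frac{75934589}{27273697} \approx 2.7842$)
$\left(z{\left(2,0 \right)} \left(\left(-1\right) 15\right) 3 - H\right) - 33949 = \left(\left(2 + 0\right) \left(\left(-1\right) 15\right) 3 - \frac{75934589}{27273697}\right) - 33949 = \left(2 \left(-15\right) 3 - \frac{75934589}{27273697}\right) - 33949 = \left(\left(-30\right) 3 - \frac{75934589}{27273697}\right) - 33949 = \left(-90 - \frac{75934589}{27273697}\right) - 33949 = - \frac{2530567319}{27273697} - 33949 = - \frac{928445306772}{27273697}$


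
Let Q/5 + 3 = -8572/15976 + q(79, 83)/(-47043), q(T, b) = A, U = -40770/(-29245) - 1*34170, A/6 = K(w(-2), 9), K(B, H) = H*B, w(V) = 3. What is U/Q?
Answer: 4172241531864288/2161301043415 ≈ 1930.4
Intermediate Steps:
K(B, H) = B*H
A = 162 (A = 6*(3*9) = 6*27 = 162)
U = -199852176/5849 (U = -40770*(-1/29245) - 34170 = 8154/5849 - 34170 = -199852176/5849 ≈ -34169.)
q(T, b) = 162
Q = -369516335/20876638 (Q = -15 + 5*(-8572/15976 + 162/(-47043)) = -15 + 5*(-8572*1/15976 + 162*(-1/47043)) = -15 + 5*(-2143/3994 - 18/5227) = -15 + 5*(-11273353/20876638) = -15 - 56366765/20876638 = -369516335/20876638 ≈ -17.700)
U/Q = -199852176/(5849*(-369516335/20876638)) = -199852176/5849*(-20876638/369516335) = 4172241531864288/2161301043415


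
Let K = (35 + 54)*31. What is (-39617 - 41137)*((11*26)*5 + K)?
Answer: -338278506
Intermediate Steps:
K = 2759 (K = 89*31 = 2759)
(-39617 - 41137)*((11*26)*5 + K) = (-39617 - 41137)*((11*26)*5 + 2759) = -80754*(286*5 + 2759) = -80754*(1430 + 2759) = -80754*4189 = -338278506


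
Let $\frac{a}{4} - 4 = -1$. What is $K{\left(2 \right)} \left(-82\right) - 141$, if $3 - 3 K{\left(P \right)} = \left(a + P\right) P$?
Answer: $\frac{1627}{3} \approx 542.33$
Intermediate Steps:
$a = 12$ ($a = 16 + 4 \left(-1\right) = 16 - 4 = 12$)
$K{\left(P \right)} = 1 - \frac{P \left(12 + P\right)}{3}$ ($K{\left(P \right)} = 1 - \frac{\left(12 + P\right) P}{3} = 1 - \frac{P \left(12 + P\right)}{3}$)
$K{\left(2 \right)} \left(-82\right) - 141 = \left(1 - 8 - \frac{2^{2}}{3}\right) \left(-82\right) - 141 = \left(1 - 8 - \frac{4}{3}\right) \left(-82\right) - 141 = \left(- \frac{25}{3}\right) \left(-82\right) - 141 = \frac{2050}{3} - 141 = \frac{1627}{3}$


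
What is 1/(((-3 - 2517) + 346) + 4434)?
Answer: 1/2260 ≈ 0.00044248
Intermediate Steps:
1/(((-3 - 2517) + 346) + 4434) = 1/((-2520 + 346) + 4434) = 1/(-2174 + 4434) = 1/2260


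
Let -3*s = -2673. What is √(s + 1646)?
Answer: √2537 ≈ 50.369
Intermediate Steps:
s = 891 (s = -⅓*(-2673) = 891)
√(s + 1646) = √(891 + 1646) = √2537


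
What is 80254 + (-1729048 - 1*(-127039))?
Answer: -1521755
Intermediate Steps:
80254 + (-1729048 - 1*(-127039)) = 80254 + (-1729048 + 127039) = 80254 - 1602009 = -1521755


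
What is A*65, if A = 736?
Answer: 47840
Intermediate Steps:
A*65 = 736*65 = 47840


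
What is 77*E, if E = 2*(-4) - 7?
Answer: -1155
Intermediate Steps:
E = -15 (E = -8 - 7 = -15)
77*E = 77*(-15) = -1155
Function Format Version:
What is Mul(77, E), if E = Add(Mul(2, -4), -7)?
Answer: -1155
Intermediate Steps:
E = -15 (E = Add(-8, -7) = -15)
Mul(77, E) = Mul(77, -15) = -1155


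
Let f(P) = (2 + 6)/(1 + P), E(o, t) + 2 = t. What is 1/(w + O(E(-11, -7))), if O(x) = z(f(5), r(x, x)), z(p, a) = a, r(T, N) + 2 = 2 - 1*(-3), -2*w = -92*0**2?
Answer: 1/3 ≈ 0.33333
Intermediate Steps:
E(o, t) = -2 + t
w = 0 (w = -(-46)*0**2 = -(-46)*0 = -1/2*0 = 0)
r(T, N) = 3 (r(T, N) = -2 + (2 - 1*(-3)) = -2 + (2 + 3) = -2 + 5 = 3)
f(P) = 8/(1 + P)
O(x) = 3
1/(w + O(E(-11, -7))) = 1/(0 + 3) = 1/3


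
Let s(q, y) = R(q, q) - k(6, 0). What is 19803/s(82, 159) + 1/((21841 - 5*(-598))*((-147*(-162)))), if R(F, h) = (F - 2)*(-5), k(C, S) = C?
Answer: -418214913182/8574218793 ≈ -48.776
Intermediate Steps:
R(F, h) = 10 - 5*F (R(F, h) = (-2 + F)*(-5) = 10 - 5*F)
s(q, y) = 4 - 5*q (s(q, y) = (10 - 5*q) - 1*6 = (10 - 5*q) - 6 = 4 - 5*q)
19803/s(82, 159) + 1/((21841 - 5*(-598))*((-147*(-162)))) = 19803/(4 - 5*82) + 1/((21841 - 5*(-598))*((-147*(-162)))) = 19803/(4 - 410) + 1/((21841 + 2990)*23814) = 19803/(-406) + (1/23814)/24831 = 19803*(-1/406) + (1/24831)*(1/23814) = -2829/58 + 1/591325434 = -418214913182/8574218793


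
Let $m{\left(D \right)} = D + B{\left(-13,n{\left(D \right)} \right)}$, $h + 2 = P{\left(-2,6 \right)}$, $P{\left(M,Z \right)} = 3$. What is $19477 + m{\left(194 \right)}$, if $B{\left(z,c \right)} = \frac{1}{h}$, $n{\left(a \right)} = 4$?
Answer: $19672$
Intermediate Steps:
$h = 1$ ($h = -2 + 3 = 1$)
$B{\left(z,c \right)} = 1$ ($B{\left(z,c \right)} = 1^{-1} = 1$)
$m{\left(D \right)} = 1 + D$ ($m{\left(D \right)} = D + 1 = 1 + D$)
$19477 + m{\left(194 \right)} = 19477 + \left(1 + 194\right) = 19477 + 195 = 19672$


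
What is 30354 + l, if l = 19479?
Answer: 49833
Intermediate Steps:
30354 + l = 30354 + 19479 = 49833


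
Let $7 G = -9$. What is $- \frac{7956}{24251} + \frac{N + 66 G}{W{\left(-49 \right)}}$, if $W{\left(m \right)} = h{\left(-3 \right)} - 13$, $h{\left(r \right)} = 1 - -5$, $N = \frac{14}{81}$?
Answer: $\frac{1132858652}{96252219} \approx 11.77$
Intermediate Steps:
$N = \frac{14}{81}$ ($N = 14 \cdot \frac{1}{81} = \frac{14}{81} \approx 0.17284$)
$h{\left(r \right)} = 6$ ($h{\left(r \right)} = 1 + 5 = 6$)
$W{\left(m \right)} = -7$ ($W{\left(m \right)} = 6 - 13 = -7$)
$G = - \frac{9}{7}$ ($G = \frac{1}{7} \left(-9\right) = - \frac{9}{7} \approx -1.2857$)
$- \frac{7956}{24251} + \frac{N + 66 G}{W{\left(-49 \right)}} = - \frac{7956}{24251} + \frac{\frac{14}{81} + 66 \left(- \frac{9}{7}\right)}{-7} = \left(-7956\right) \frac{1}{24251} + \left(\frac{14}{81} - \frac{594}{7}\right) \left(- \frac{1}{7}\right) = - \frac{7956}{24251} - - \frac{48016}{3969} = - \frac{7956}{24251} + \frac{48016}{3969} = \frac{1132858652}{96252219}$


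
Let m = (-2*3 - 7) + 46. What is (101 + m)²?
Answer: 17956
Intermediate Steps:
m = 33 (m = (-6 - 7) + 46 = -13 + 46 = 33)
(101 + m)² = (101 + 33)² = 134² = 17956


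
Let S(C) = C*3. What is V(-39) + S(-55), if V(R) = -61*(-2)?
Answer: -43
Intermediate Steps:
S(C) = 3*C
V(R) = 122
V(-39) + S(-55) = 122 + 3*(-55) = 122 - 165 = -43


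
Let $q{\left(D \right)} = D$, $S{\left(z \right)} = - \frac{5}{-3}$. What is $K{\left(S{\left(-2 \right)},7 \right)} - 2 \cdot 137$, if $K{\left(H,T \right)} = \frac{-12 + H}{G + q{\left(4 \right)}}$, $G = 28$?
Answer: $- \frac{26335}{96} \approx -274.32$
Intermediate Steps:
$S{\left(z \right)} = \frac{5}{3}$ ($S{\left(z \right)} = \left(-5\right) \left(- \frac{1}{3}\right) = \frac{5}{3}$)
$K{\left(H,T \right)} = - \frac{3}{8} + \frac{H}{32}$ ($K{\left(H,T \right)} = \frac{-12 + H}{28 + 4} = \frac{-12 + H}{32} = \left(-12 + H\right) \frac{1}{32} = - \frac{3}{8} + \frac{H}{32}$)
$K{\left(S{\left(-2 \right)},7 \right)} - 2 \cdot 137 = \left(- \frac{3}{8} + \frac{1}{32} \cdot \frac{5}{3}\right) - 2 \cdot 137 = \left(- \frac{3}{8} + \frac{5}{96}\right) - 274 = - \frac{31}{96} - 274 = - \frac{26335}{96}$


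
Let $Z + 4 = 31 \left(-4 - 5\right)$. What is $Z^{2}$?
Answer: $80089$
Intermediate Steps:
$Z = -283$ ($Z = -4 + 31 \left(-4 - 5\right) = -4 + 31 \left(-9\right) = -4 - 279 = -283$)
$Z^{2} = \left(-283\right)^{2} = 80089$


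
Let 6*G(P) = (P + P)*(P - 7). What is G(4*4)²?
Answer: 2304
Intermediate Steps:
G(P) = P*(-7 + P)/3 (G(P) = ((P + P)*(P - 7))/6 = ((2*P)*(-7 + P))/6 = (2*P*(-7 + P))/6 = P*(-7 + P)/3)
G(4*4)² = ((4*4)*(-7 + 4*4)/3)² = ((⅓)*16*(-7 + 16))² = ((⅓)*16*9)² = 48² = 2304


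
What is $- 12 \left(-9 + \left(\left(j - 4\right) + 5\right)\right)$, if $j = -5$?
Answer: $156$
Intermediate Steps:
$- 12 \left(-9 + \left(\left(j - 4\right) + 5\right)\right) = - 12 \left(-9 + \left(\left(-5 - 4\right) + 5\right)\right) = - 12 \left(-9 + \left(-9 + 5\right)\right) = - 12 \left(-9 - 4\right) = \left(-12\right) \left(-13\right) = 156$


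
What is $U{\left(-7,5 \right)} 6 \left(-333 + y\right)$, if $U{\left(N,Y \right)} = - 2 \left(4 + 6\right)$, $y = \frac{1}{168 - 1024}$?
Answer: $\frac{4275735}{107} \approx 39960.0$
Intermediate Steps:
$y = - \frac{1}{856}$ ($y = \frac{1}{-856} = - \frac{1}{856} \approx -0.0011682$)
$U{\left(N,Y \right)} = -20$ ($U{\left(N,Y \right)} = \left(-2\right) 10 = -20$)
$U{\left(-7,5 \right)} 6 \left(-333 + y\right) = \left(-20\right) 6 \left(-333 - \frac{1}{856}\right) = \left(-120\right) \left(- \frac{285049}{856}\right) = \frac{4275735}{107}$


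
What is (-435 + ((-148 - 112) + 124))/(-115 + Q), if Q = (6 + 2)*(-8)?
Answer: 571/179 ≈ 3.1899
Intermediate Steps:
Q = -64 (Q = 8*(-8) = -64)
(-435 + ((-148 - 112) + 124))/(-115 + Q) = (-435 + ((-148 - 112) + 124))/(-115 - 64) = (-435 + (-260 + 124))/(-179) = (-435 - 136)*(-1/179) = -571*(-1/179) = 571/179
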